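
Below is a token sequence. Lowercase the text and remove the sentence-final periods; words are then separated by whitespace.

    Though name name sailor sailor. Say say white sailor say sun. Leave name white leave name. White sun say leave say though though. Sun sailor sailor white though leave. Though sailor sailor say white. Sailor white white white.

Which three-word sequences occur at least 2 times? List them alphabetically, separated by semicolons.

Trigram counts meeting the condition (at least 2 times):
  leave name white: 2
  sailor sailor say: 2
  say white sailor: 2

leave name white; sailor sailor say; say white sailor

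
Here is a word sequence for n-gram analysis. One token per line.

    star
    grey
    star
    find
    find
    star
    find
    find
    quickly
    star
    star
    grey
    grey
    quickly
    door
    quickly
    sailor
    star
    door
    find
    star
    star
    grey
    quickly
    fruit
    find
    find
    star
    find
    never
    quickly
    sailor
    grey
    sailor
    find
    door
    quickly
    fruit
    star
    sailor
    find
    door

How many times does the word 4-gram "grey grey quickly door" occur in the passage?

1

Scanning the 39 overlapping 4-gram windows for "grey grey quickly door":
  position 12–15: grey grey quickly door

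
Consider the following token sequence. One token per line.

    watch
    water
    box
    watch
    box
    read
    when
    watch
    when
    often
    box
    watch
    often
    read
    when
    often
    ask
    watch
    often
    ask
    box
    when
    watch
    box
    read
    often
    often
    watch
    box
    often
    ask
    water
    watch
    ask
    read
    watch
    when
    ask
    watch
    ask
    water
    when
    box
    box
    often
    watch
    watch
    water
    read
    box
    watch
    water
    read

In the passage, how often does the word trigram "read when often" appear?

1

Scanning the 51 overlapping trigram windows for "read when often":
  position 14–16: read when often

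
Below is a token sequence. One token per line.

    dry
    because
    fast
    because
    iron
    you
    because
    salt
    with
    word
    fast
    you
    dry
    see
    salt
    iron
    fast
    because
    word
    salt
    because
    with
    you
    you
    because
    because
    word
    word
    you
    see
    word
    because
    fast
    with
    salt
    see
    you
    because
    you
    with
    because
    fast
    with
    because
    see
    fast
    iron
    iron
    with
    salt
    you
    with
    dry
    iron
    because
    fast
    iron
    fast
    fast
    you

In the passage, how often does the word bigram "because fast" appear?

Scanning the 59 overlapping bigram windows for "because fast":
  position 2–3: because fast
  position 32–33: because fast
  position 41–42: because fast
  position 55–56: because fast

4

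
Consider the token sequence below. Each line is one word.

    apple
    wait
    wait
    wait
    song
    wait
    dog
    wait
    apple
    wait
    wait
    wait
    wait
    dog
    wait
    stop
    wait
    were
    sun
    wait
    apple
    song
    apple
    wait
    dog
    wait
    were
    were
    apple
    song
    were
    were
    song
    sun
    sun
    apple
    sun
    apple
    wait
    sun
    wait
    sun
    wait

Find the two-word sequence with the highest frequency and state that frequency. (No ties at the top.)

"wait wait", 5 times

Bigram frequencies (highest first):
  wait wait: 5
  apple wait: 4
  wait dog: 3
  dog wait: 3
  sun wait: 3
  wait apple: 2
  … (17 more, each ≤ 2)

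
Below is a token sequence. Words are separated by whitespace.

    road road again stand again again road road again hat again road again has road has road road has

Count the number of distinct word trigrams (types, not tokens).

19 tokens → 17 trigram windows in total.
Repeated trigrams (each contributes count−1 duplicates):
  road road again: 2
1 duplicate windows → 17 − 1 = 16 distinct.

16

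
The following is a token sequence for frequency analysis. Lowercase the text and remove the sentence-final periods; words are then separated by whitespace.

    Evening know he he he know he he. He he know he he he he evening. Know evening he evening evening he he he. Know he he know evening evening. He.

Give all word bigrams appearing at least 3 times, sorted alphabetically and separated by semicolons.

Bigram counts meeting the condition (at least 3 times):
  evening he: 3
  he he: 11
  he know: 4
  know he: 4

evening he; he he; he know; know he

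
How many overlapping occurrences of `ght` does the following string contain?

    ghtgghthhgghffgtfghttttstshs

3

Sliding a length-3 window over the 28 characters (26 positions):
  position 1–3: ght
  position 5–7: ght
  position 18–20: ght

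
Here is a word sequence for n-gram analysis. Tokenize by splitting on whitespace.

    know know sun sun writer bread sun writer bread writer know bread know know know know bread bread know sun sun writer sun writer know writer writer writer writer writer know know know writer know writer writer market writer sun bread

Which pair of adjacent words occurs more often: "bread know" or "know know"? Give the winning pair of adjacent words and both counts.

"know know" (6 vs 2)

"bread know": 2 occurrences
"know know": 6 occurrences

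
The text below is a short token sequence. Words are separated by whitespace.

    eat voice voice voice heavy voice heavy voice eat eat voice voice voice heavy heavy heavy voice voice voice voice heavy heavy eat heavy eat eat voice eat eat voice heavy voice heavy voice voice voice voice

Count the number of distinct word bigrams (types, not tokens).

37 tokens → 36 bigram windows in total.
Repeated bigrams (each contributes count−1 duplicates):
  voice voice: 10
  voice heavy: 6
  heavy voice: 5
  eat voice: 4
  eat eat: 3
  heavy heavy: 3
  heavy eat: 2
  voice eat: 2
27 duplicate windows → 36 − 27 = 9 distinct.

9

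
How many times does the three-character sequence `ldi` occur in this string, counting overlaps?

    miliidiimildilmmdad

1

Sliding a length-3 window over the 19 characters (17 positions):
  position 11–13: ldi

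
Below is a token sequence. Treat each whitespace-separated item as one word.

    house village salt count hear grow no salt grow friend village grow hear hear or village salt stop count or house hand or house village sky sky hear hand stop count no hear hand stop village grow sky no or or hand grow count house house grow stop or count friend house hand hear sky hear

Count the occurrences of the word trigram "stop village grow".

1

Scanning the 54 overlapping trigram windows for "stop village grow":
  position 35–37: stop village grow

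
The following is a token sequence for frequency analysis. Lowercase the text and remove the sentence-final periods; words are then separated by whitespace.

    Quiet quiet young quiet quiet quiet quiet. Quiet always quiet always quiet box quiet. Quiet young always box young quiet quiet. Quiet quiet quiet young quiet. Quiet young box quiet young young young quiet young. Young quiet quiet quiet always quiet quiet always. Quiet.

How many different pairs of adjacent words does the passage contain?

12

44 tokens → 43 bigram windows in total.
Repeated bigrams (each contributes count−1 duplicates):
  quiet quiet: 14
  quiet young: 6
  young quiet: 5
  always quiet: 4
  quiet always: 4
  young young: 3
  box quiet: 2
31 duplicate windows → 43 − 31 = 12 distinct.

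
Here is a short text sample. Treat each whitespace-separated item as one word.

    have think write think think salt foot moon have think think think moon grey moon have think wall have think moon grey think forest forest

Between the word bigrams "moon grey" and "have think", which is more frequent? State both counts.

"moon grey": 2 occurrences
"have think": 4 occurrences

"have think" (4 vs 2)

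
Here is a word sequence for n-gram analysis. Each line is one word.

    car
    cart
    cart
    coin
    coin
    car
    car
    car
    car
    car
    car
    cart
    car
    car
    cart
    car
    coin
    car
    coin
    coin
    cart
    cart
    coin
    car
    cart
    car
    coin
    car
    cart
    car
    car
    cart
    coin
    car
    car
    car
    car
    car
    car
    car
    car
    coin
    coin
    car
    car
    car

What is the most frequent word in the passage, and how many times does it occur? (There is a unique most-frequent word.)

"car", 27 times

Unigram frequencies (highest first):
  car: 27
  coin: 10
  cart: 9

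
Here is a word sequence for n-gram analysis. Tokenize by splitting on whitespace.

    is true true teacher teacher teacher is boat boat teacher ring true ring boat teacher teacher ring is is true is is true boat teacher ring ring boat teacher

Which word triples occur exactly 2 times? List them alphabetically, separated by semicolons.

Trigram counts meeting the condition (exactly 2 times):
  boat teacher ring: 2
  is is true: 2
  ring boat teacher: 2

boat teacher ring; is is true; ring boat teacher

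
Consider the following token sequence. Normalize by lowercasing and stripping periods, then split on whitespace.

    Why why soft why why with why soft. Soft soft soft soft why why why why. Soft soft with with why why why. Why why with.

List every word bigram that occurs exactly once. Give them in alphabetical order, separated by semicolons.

Bigram counts meeting the condition (exactly once):
  soft with: 1
  with with: 1

soft with; with with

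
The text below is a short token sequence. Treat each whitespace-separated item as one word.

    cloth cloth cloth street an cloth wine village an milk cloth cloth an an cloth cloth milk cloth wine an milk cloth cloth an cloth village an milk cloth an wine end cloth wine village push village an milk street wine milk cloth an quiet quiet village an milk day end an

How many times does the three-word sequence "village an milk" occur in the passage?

Scanning the 50 overlapping trigram windows for "village an milk":
  position 8–10: village an milk
  position 26–28: village an milk
  position 37–39: village an milk
  position 47–49: village an milk

4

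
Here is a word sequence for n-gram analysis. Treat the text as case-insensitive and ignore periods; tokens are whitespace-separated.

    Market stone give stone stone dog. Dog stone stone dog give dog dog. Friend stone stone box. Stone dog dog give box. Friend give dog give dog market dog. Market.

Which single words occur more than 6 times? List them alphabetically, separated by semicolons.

dog; stone

Unigram counts meeting the condition (more than 6 times):
  dog: 10
  stone: 8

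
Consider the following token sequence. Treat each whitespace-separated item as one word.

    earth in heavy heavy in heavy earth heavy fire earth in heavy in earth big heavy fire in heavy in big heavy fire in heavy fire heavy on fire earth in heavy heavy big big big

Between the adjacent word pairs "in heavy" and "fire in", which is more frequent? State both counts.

"in heavy" (6 vs 2)

"in heavy": 6 occurrences
"fire in": 2 occurrences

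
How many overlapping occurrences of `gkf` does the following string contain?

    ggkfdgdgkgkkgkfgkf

Sliding a length-3 window over the 18 characters (16 positions):
  position 2–4: gkf
  position 13–15: gkf
  position 16–18: gkf

3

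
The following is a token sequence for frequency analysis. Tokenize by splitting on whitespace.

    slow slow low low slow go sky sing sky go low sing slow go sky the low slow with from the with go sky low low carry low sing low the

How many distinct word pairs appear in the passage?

24

31 tokens → 30 bigram windows in total.
Repeated bigrams (each contributes count−1 duplicates):
  go sky: 3
  low low: 2
  low sing: 2
  low slow: 2
  slow go: 2
6 duplicate windows → 30 − 6 = 24 distinct.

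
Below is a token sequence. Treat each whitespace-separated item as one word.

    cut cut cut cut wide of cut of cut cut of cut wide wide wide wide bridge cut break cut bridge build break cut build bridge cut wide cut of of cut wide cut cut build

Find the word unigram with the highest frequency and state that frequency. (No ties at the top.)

Unigram frequencies (highest first):
  cut: 16
  wide: 7
  of: 5
  bridge: 3
  build: 3
  break: 2

"cut", 16 times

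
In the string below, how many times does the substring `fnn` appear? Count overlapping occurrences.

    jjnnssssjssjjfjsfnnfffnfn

Sliding a length-3 window over the 25 characters (23 positions):
  position 17–19: fnn

1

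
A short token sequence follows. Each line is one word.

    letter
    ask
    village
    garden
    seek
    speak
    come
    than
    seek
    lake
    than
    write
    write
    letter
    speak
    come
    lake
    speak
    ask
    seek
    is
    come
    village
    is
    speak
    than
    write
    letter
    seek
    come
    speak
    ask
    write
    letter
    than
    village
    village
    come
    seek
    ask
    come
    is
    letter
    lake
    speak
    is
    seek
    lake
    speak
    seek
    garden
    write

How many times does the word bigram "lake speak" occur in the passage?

3

Scanning the 51 overlapping bigram windows for "lake speak":
  position 17–18: lake speak
  position 44–45: lake speak
  position 48–49: lake speak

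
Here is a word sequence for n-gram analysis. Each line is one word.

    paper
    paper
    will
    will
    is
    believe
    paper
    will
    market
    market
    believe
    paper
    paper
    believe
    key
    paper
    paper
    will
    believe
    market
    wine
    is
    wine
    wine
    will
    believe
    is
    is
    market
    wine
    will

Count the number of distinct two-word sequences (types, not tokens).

22

31 tokens → 30 bigram windows in total.
Repeated bigrams (each contributes count−1 duplicates):
  paper paper: 3
  paper will: 3
  believe paper: 2
  market wine: 2
  will believe: 2
  wine will: 2
8 duplicate windows → 30 − 8 = 22 distinct.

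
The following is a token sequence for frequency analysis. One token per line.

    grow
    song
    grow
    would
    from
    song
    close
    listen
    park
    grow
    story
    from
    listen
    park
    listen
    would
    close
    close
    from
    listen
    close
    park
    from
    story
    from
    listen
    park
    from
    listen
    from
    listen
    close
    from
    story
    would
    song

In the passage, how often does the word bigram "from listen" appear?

Scanning the 35 overlapping bigram windows for "from listen":
  position 12–13: from listen
  position 19–20: from listen
  position 25–26: from listen
  position 28–29: from listen
  position 30–31: from listen

5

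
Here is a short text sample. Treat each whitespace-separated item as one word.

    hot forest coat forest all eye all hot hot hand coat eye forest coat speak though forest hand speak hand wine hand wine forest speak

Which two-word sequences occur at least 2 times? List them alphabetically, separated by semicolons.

forest coat; hand wine

Bigram counts meeting the condition (at least 2 times):
  forest coat: 2
  hand wine: 2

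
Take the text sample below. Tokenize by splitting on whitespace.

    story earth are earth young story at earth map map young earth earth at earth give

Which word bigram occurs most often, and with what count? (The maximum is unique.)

Bigram frequencies (highest first):
  at earth: 2
  story earth: 1
  earth are: 1
  are earth: 1
  earth young: 1
  young story: 1
  … (8 more, each ≤ 1)

"at earth", 2 times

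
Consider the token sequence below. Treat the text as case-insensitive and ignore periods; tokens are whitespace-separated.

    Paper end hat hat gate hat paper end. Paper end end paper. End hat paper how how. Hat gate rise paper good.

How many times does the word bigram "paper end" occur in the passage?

Scanning the 21 overlapping bigram windows for "paper end":
  position 1–2: paper end
  position 7–8: paper end
  position 9–10: paper end
  position 12–13: paper end

4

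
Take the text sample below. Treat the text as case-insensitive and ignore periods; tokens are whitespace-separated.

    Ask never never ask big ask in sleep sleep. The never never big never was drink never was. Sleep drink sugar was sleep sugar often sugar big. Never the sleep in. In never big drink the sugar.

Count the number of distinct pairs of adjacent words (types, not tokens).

31

37 tokens → 36 bigram windows in total.
Repeated bigrams (each contributes count−1 duplicates):
  big never: 2
  never big: 2
  never never: 2
  never was: 2
  was sleep: 2
5 duplicate windows → 36 − 5 = 31 distinct.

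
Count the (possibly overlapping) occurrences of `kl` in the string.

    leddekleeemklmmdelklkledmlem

4

Sliding a length-2 window over the 28 characters (27 positions):
  position 6–7: kl
  position 12–13: kl
  position 19–20: kl
  position 21–22: kl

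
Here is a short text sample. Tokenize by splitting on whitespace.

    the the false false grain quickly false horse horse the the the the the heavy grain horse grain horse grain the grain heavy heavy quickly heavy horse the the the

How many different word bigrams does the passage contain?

20

30 tokens → 29 bigram windows in total.
Repeated bigrams (each contributes count−1 duplicates):
  the the: 7
  grain horse: 2
  horse grain: 2
  horse the: 2
9 duplicate windows → 29 − 9 = 20 distinct.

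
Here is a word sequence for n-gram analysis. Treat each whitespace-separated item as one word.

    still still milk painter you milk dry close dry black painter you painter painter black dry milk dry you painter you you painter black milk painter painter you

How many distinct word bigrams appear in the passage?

28 tokens → 27 bigram windows in total.
Repeated bigrams (each contributes count−1 duplicates):
  painter you: 4
  you painter: 3
  milk dry: 2
  milk painter: 2
  painter black: 2
  painter painter: 2
9 duplicate windows → 27 − 9 = 18 distinct.

18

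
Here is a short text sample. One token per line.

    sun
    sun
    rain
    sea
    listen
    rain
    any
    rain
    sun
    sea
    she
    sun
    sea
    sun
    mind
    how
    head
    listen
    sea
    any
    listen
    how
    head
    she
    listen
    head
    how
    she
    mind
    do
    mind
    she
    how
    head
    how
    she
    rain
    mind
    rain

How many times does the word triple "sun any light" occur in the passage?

0

Scanning the 37 overlapping trigram windows for "sun any light":
  (none found)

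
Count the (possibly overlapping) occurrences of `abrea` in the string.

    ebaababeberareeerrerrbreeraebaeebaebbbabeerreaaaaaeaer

Sliding a length-5 window over the 54 characters (50 positions):
  (no match at any position)

0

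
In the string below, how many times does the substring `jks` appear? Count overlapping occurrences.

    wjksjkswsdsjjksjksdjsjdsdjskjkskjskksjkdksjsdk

Sliding a length-3 window over the 46 characters (44 positions):
  position 2–4: jks
  position 5–7: jks
  position 13–15: jks
  position 16–18: jks
  position 29–31: jks

5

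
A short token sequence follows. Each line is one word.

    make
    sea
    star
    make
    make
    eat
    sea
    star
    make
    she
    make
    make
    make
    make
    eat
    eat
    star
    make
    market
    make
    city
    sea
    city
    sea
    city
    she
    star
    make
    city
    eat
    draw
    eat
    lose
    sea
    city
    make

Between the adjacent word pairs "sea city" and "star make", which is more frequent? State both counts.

"sea city": 3 occurrences
"star make": 4 occurrences

"star make" (4 vs 3)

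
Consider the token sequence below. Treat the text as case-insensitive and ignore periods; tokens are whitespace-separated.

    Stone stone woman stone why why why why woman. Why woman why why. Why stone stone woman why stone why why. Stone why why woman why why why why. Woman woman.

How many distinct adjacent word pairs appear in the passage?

31 tokens → 30 bigram windows in total.
Repeated bigrams (each contributes count−1 duplicates):
  why why: 10
  why woman: 4
  woman why: 4
  stone why: 3
  why stone: 3
  stone stone: 2
  stone woman: 2
21 duplicate windows → 30 − 21 = 9 distinct.

9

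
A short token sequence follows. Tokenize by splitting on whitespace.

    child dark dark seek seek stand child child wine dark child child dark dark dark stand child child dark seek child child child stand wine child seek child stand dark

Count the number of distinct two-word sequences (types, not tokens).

30 tokens → 29 bigram windows in total.
Repeated bigrams (each contributes count−1 duplicates):
  child child: 5
  child dark: 3
  dark dark: 3
  child stand: 2
  dark seek: 2
  seek child: 2
  stand child: 2
12 duplicate windows → 29 − 12 = 17 distinct.

17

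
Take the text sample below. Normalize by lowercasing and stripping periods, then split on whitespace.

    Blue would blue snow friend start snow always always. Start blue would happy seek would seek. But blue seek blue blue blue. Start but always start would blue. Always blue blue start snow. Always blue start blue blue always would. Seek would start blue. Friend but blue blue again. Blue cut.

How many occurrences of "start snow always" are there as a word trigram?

2

Scanning the 49 overlapping trigram windows for "start snow always":
  position 6–8: start snow always
  position 32–34: start snow always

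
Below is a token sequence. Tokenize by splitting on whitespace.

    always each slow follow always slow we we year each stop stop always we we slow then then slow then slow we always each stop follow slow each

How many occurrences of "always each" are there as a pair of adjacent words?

2

Scanning the 27 overlapping bigram windows for "always each":
  position 1–2: always each
  position 23–24: always each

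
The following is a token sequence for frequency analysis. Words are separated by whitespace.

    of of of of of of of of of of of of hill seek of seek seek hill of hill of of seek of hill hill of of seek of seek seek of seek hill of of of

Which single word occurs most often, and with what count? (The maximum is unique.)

Unigram frequencies (highest first):
  of: 24
  seek: 8
  hill: 6

"of", 24 times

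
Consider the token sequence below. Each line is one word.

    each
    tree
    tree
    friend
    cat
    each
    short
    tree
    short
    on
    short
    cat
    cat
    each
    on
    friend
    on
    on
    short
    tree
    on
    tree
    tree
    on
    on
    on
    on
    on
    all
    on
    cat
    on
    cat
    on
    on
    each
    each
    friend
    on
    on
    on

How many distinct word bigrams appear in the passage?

25

41 tokens → 40 bigram windows in total.
Repeated bigrams (each contributes count−1 duplicates):
  on on: 8
  cat each: 2
  cat on: 2
  friend on: 2
  on cat: 2
  on short: 2
  short tree: 2
  tree on: 2
  … (1 more repeated)
15 duplicate windows → 40 − 15 = 25 distinct.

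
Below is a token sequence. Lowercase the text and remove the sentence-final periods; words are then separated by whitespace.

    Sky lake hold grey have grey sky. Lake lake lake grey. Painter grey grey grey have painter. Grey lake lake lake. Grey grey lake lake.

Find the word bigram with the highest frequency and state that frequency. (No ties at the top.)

"lake lake", 5 times

Bigram frequencies (highest first):
  lake lake: 5
  grey grey: 3
  sky lake: 2
  grey have: 2
  lake grey: 2
  painter grey: 2
  … (7 more, each ≤ 2)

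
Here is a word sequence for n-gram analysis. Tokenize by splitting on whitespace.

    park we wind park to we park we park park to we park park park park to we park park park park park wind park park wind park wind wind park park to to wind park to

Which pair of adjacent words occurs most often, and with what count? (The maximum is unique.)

"park park", 10 times

Bigram frequencies (highest first):
  park park: 10
  wind park: 5
  park to: 5
  we park: 4
  to we: 3
  park wind: 3
  … (5 more, each ≤ 2)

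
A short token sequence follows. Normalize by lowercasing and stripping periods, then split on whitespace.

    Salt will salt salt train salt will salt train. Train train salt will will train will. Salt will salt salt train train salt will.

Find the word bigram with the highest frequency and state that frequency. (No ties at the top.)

"salt will", 5 times

Bigram frequencies (highest first):
  salt will: 5
  will salt: 4
  salt train: 3
  train salt: 3
  train train: 3
  salt salt: 2
  … (3 more, each ≤ 1)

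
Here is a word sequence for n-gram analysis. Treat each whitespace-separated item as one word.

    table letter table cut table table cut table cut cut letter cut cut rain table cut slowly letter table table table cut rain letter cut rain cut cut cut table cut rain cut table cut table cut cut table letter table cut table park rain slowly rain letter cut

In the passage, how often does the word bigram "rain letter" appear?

Scanning the 48 overlapping bigram windows for "rain letter":
  position 23–24: rain letter
  position 47–48: rain letter

2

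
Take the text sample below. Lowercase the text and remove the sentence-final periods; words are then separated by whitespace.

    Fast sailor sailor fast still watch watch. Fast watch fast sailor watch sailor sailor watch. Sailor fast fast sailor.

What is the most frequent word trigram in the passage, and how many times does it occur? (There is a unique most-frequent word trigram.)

Trigram frequencies (highest first):
  sailor watch sailor: 2
  fast sailor sailor: 1
  sailor sailor fast: 1
  sailor fast still: 1
  fast still watch: 1
  still watch watch: 1
  … (10 more, each ≤ 1)

"sailor watch sailor", 2 times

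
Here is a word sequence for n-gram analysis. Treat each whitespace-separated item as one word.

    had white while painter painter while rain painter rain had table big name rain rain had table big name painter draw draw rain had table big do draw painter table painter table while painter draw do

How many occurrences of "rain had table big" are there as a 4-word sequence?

Scanning the 33 overlapping 4-gram windows for "rain had table big":
  position 9–12: rain had table big
  position 15–18: rain had table big
  position 23–26: rain had table big

3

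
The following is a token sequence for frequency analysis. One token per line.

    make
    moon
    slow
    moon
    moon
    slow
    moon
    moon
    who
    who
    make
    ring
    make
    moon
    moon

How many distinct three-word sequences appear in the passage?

15 tokens → 13 trigram windows in total.
Repeated trigrams (each contributes count−1 duplicates):
  moon slow moon: 2
  slow moon moon: 2
2 duplicate windows → 13 − 2 = 11 distinct.

11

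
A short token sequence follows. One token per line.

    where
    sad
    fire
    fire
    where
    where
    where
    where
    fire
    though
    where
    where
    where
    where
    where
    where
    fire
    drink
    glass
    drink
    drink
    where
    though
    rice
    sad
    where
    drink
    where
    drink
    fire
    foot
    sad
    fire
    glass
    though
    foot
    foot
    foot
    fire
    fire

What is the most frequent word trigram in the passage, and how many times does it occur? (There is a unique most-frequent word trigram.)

"where where where", 6 times

Trigram frequencies (highest first):
  where where where: 6
  where where fire: 2
  where sad fire: 1
  sad fire fire: 1
  fire fire where: 1
  fire where where: 1
  … (26 more, each ≤ 1)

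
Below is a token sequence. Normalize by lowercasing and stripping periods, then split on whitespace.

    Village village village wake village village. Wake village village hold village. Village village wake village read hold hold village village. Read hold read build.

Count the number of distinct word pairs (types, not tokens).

10

24 tokens → 23 bigram windows in total.
Repeated bigrams (each contributes count−1 duplicates):
  village village: 7
  village wake: 3
  wake village: 3
  hold village: 2
  read hold: 2
  village read: 2
13 duplicate windows → 23 − 13 = 10 distinct.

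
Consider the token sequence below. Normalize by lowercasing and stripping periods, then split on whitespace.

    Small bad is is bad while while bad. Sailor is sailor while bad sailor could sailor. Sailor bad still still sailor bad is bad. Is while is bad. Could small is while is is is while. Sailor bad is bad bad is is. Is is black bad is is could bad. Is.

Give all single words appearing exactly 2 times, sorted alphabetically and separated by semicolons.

small; still

Unigram counts meeting the condition (exactly 2 times):
  small: 2
  still: 2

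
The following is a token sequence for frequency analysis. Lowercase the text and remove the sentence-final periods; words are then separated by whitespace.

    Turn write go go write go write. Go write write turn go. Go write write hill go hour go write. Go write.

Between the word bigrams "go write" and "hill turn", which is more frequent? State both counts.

"go write": 6 occurrences
"hill turn": 0 occurrences

"go write" (6 vs 0)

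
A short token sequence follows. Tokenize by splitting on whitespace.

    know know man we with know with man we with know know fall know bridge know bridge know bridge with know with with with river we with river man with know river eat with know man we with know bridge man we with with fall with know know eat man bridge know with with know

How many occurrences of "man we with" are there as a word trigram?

Scanning the 53 overlapping trigram windows for "man we with":
  position 3–5: man we with
  position 8–10: man we with
  position 36–38: man we with
  position 41–43: man we with

4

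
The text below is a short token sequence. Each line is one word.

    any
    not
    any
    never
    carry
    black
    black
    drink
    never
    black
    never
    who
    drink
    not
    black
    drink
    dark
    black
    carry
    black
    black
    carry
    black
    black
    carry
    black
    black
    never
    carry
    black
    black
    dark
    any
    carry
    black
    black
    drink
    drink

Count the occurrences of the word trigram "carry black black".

6

Scanning the 36 overlapping trigram windows for "carry black black":
  position 5–7: carry black black
  position 19–21: carry black black
  position 22–24: carry black black
  position 25–27: carry black black
  position 29–31: carry black black
  position 34–36: carry black black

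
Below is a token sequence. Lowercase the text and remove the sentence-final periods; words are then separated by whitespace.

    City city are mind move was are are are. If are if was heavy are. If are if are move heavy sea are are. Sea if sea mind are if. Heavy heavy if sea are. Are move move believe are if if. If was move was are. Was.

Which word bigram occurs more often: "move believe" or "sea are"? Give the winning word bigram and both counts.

"move believe": 1 occurrence
"sea are": 2 occurrences

"sea are" (2 vs 1)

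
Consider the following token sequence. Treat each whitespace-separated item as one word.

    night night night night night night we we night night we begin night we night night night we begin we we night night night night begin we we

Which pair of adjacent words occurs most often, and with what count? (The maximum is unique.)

Bigram frequencies (highest first):
  night night: 11
  night we: 4
  we we: 3
  we night: 3
  we begin: 2
  begin we: 2
  … (2 more, each ≤ 1)

"night night", 11 times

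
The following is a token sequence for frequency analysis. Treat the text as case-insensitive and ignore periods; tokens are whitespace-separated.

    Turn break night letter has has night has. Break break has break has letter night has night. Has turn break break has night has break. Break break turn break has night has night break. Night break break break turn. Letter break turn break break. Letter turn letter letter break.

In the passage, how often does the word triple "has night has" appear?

Scanning the 47 overlapping trigram windows for "has night has":
  position 6–8: has night has
  position 16–18: has night has
  position 22–24: has night has
  position 30–32: has night has

4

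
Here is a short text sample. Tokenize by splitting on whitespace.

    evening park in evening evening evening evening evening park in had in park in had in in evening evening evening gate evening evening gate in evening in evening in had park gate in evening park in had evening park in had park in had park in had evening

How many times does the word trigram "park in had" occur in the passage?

Scanning the 46 overlapping trigram windows for "park in had":
  position 9–11: park in had
  position 13–15: park in had
  position 35–37: park in had
  position 39–41: park in had
  position 42–44: park in had
  position 45–47: park in had

6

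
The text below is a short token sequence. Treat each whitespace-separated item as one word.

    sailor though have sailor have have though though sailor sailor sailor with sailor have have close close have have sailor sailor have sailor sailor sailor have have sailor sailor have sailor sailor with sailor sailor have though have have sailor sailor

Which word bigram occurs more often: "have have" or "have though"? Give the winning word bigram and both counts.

"have have": 5 occurrences
"have though": 2 occurrences

"have have" (5 vs 2)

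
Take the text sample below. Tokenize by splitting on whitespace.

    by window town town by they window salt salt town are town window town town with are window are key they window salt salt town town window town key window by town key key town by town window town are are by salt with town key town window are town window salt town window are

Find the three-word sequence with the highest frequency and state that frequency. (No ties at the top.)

"town window town", 3 times

Trigram frequencies (highest first):
  town window town: 3
  window town town: 2
  they window salt: 2
  window salt salt: 2
  salt salt town: 2
  are town window: 2
  … (39 more, each ≤ 2)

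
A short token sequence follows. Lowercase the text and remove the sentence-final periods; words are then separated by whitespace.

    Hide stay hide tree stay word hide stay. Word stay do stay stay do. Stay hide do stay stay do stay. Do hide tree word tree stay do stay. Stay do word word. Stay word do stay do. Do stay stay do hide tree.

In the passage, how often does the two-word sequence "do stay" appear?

Scanning the 43 overlapping bigram windows for "do stay":
  position 11–12: do stay
  position 14–15: do stay
  position 17–18: do stay
  position 20–21: do stay
  position 28–29: do stay
  position 36–37: do stay
  position 39–40: do stay

7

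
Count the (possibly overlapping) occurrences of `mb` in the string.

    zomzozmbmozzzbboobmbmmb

3

Sliding a length-2 window over the 23 characters (22 positions):
  position 7–8: mb
  position 19–20: mb
  position 22–23: mb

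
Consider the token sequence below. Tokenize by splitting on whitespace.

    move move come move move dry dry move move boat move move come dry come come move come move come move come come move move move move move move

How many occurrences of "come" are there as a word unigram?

Scanning the 29 tokens for "come":
  position 3: come
  position 13: come
  position 15: come
  position 16: come
  position 18: come
  position 20: come
  position 22: come
  position 23: come

8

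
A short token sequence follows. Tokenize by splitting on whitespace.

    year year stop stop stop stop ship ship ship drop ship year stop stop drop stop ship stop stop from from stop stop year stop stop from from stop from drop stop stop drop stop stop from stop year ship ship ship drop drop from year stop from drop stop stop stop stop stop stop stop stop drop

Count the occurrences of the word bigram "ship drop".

Scanning the 57 overlapping bigram windows for "ship drop":
  position 9–10: ship drop
  position 42–43: ship drop

2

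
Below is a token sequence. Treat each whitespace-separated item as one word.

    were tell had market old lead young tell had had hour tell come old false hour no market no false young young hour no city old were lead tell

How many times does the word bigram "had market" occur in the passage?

1

Scanning the 28 overlapping bigram windows for "had market":
  position 3–4: had market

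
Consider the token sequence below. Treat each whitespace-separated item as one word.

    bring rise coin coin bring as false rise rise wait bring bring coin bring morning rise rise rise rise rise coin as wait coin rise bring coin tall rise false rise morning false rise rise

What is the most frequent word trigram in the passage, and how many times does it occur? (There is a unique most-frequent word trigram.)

Trigram frequencies (highest first):
  rise rise rise: 3
  false rise rise: 2
  bring rise coin: 1
  rise coin coin: 1
  coin coin bring: 1
  coin bring as: 1
  … (24 more, each ≤ 1)

"rise rise rise", 3 times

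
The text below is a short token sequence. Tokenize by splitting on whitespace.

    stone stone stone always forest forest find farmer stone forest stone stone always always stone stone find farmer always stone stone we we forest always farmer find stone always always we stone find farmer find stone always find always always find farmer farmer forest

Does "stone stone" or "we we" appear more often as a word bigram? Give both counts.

"stone stone" (5 vs 1)

"stone stone": 5 occurrences
"we we": 1 occurrence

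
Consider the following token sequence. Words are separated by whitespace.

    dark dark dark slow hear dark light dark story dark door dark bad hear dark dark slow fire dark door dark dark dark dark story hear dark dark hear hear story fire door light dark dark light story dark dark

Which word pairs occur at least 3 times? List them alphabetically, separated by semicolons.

dark dark; hear dark

Bigram counts meeting the condition (at least 3 times):
  dark dark: 9
  hear dark: 3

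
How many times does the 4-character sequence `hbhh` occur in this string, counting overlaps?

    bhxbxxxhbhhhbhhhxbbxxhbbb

2

Sliding a length-4 window over the 25 characters (22 positions):
  position 8–11: hbhh
  position 12–15: hbhh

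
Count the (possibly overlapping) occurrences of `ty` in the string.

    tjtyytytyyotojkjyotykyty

5

Sliding a length-2 window over the 24 characters (23 positions):
  position 3–4: ty
  position 6–7: ty
  position 8–9: ty
  position 19–20: ty
  position 23–24: ty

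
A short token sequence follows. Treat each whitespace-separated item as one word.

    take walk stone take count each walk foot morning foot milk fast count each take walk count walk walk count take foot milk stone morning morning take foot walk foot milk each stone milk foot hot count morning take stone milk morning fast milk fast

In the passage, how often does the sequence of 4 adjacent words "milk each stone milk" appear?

1

Scanning the 42 overlapping 4-gram windows for "milk each stone milk":
  position 31–34: milk each stone milk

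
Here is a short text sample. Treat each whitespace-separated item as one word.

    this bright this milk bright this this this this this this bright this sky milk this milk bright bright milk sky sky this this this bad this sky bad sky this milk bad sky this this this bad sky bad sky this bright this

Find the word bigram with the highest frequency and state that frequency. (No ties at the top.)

Bigram frequencies (highest first):
  this this: 9
  bright this: 4
  sky this: 4
  bad sky: 4
  this bright: 3
  this milk: 3
  … (12 more, each ≤ 2)

"this this", 9 times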